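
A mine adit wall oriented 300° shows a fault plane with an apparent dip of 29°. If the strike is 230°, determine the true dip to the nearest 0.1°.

The section is 70° from the strike.
tan δ = tan α / sin β = tan 29° / sin 70° = 0.5543 / 0.9397 = 0.5899
δ = arctan(0.5899) = 30.54°

30.5°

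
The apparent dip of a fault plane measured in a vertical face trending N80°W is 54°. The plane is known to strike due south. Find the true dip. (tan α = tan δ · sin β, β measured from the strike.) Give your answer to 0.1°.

β = acute angle between strike due south and section N80°W = 80°.
tan(true dip) = tan 54° / sin 80° = 1.3976
true dip = arctan 1.3976 = 54.42°

54.4°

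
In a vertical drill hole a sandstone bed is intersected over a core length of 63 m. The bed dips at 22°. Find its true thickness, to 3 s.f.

True thickness t = h · cos(dip) = 63 × cos 22°
t = 63 × 0.9272 = 58.413 m

58.4 m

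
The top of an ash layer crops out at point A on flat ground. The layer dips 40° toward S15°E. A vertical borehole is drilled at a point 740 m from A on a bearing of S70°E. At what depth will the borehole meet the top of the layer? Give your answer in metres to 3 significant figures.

356 m

The hole lies 55° from the dip direction, so the down-dip offset is 740 × cos 55° = 424.45 m.
Depth = down-dip offset × tan(dip) = 424.45 × tan 40° = 424.45 × 0.8391
Depth = 356.15 m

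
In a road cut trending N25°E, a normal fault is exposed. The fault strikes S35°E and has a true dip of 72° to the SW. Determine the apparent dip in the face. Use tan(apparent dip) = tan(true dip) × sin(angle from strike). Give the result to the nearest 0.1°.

The strike is S35°E and the section trends N25°E; the acute angle between them is β = 60°.
tan(apparent dip) = tan 72° · sin 60° = 2.6654
apparent dip = arctan 2.6654 = 69.43°

69.4°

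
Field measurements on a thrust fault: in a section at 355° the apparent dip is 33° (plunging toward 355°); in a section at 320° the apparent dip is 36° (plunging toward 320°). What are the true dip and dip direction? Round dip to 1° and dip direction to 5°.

Each apparent-dip line lies in the plane. As unit vectors (x east, y north, z up), v₁ plunges 33°→355° and v₂ plunges 36°→320°.
n = v₁ × v₂ = (-0.154, 0.240, 0.389) (taken with n_z > 0).
True dip = arccos(n_z / |n|) = arccos(0.8067) = 36.2°.
Dip direction = atan2(-0.154, 0.240) = 327° (azimuth of n's horizontal projection).

true dip 36°, dip direction 325°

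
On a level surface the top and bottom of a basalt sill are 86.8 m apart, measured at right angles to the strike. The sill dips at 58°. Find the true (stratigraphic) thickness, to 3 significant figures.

True thickness t = w · sin(dip) = 86.8 × sin 58°
t = 86.8 × 0.8480 = 73.611 m

73.6 m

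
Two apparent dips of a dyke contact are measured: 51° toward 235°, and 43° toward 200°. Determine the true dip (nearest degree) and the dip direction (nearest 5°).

The two traces are lines in the plane: v₁ = (sin 235°·cos 51°, cos 235°·cos 51°, −sin 51°), v₂ = (sin 200°·cos 43°, cos 200°·cos 43°, −sin 43°).
n = v₁ × v₂ = (-0.288, -0.157, 0.264) (taken with n_z > 0).
Dip δ = arctan(|n_h|/n_z) = arctan(0.328/0.264) = 51.2°.
Dip direction = azimuth of (n_x, n_y) = atan2(-0.288, -0.157) = 241°.

true dip 51°, dip direction 240°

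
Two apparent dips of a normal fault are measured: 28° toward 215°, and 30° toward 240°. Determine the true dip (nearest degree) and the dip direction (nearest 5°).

true dip 30°, dip direction 240°

Each apparent-dip line lies in the plane. As unit vectors (x east, y north, z up), v₁ plunges 28°→215° and v₂ plunges 30°→240°.
The plane normal is n = v₁ × v₂ ∝ (-0.158, -0.099, 0.323).
True dip = arccos(n_z / |n|) = arccos(0.8659) = 30.0°.
Dip direction = azimuth of (n_x, n_y) = atan2(-0.158, -0.099) = 238°.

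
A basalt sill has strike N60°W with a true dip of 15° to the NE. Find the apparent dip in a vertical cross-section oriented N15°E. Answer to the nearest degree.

Angle between strike (N60°W) and section (N15°E): β = 75°.
tan α = tan 15° × sin 75° = 0.2679 × 0.9659 = 0.2588
α = arctan(0.2588) = 14.51°

15°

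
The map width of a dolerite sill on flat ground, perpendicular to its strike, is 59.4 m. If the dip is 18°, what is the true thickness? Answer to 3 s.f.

True thickness t = w · sin(dip) = 59.4 × sin 18°
t = 59.4 × 0.3090 = 18.356 m

18.4 m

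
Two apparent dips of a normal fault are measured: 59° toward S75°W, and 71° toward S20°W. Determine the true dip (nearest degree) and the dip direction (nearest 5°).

true dip 71°, dip direction 200°

Each apparent-dip line lies in the plane. As unit vectors (x east, y north, z up), v₁ plunges 59°→S75°W and v₂ plunges 71°→S20°W.
The plane normal is n = v₁ × v₂ ∝ (-0.136, -0.375, 0.137).
True dip = arccos(n_z / |n|) = arccos(0.3256) = 71.0°.
Dip direction = atan2(-0.136, -0.375) = 200° (azimuth of n's horizontal projection).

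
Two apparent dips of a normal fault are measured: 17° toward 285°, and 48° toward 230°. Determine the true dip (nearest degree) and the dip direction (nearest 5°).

true dip 50°, dip direction 210°

Represent each trace as a vector plunging at its apparent dip toward its trend (east-north-up frame): v₁ = (-0.924, 0.248, -0.292), v₂ = (-0.513, -0.430, -0.743).
The plane normal is n = v₁ × v₂ ∝ (-0.310, -0.537, 0.524).
Dip δ = arctan(|n_h|/n_z) = arctan(0.620/0.524) = 49.8°.
The horizontal component of n points toward azimuth atan2(n_x, n_y) = 210°, the dip direction.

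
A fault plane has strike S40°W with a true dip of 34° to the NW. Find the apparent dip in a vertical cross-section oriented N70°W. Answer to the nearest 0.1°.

The strike is S40°W and the section trends N70°W; the acute angle between them is β = 70°.
tan α = tan 34° × sin 70° = 0.6745 × 0.9397 = 0.6338
α = arctan(0.6338) = 32.37°

32.4°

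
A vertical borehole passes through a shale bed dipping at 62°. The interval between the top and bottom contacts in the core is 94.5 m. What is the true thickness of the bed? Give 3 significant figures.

True thickness t = h · cos(dip) = 94.5 × cos 62°
t = 94.5 × 0.4695 = 44.365 m

44.4 m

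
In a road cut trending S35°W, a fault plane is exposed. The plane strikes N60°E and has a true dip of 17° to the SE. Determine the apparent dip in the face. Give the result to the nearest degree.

7°

The section lies 25° from the strike.
tan α = tan 17° × sin 25° = 0.3057 × 0.4226 = 0.1292
α = arctan(0.1292) = 7.36°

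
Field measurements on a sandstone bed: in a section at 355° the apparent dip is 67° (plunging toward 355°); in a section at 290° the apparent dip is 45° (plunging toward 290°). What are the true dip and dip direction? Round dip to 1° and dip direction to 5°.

true dip 67°, dip direction 355°

The two traces are lines in the plane: v₁ = (sin 355°·cos 67°, cos 355°·cos 67°, −sin 67°), v₂ = (sin 290°·cos 45°, cos 290°·cos 45°, −sin 45°).
Cross product v₁ × v₂ gives the pole to the plane: n ∝ (-0.053, 0.588, 0.250).
tan δ = √(n_x²+n_y²)/n_z = 0.590/0.250, so δ = 67.0°.
Dip direction = atan2(-0.053, 0.588) = 355° (azimuth of n's horizontal projection).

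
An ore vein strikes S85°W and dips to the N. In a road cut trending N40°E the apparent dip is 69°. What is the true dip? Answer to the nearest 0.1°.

74.8°

β = acute angle between strike S85°W and section N40°E = 45°.
tan(true dip) = tan 69° / sin 45° = 3.6842
δ = arctan(3.6842) = 74.81°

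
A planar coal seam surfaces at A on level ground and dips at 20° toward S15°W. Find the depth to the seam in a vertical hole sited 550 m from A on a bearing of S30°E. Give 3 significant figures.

The hole lies 45° from the dip direction, so the down-dip offset is 550 × cos 45° = 388.91 m.
Depth = down-dip offset × tan(dip) = 388.91 × tan 20° = 388.91 × 0.3640
Depth = 141.55 m

142 m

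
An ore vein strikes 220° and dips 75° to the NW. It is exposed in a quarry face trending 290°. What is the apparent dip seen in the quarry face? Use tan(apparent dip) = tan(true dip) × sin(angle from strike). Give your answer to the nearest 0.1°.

74.1°

Angle between strike (220°) and section (290°): β = 70°.
tan(apparent dip) = tan 75° · sin 70° = 3.5070
apparent dip = arctan 3.5070 = 74.08°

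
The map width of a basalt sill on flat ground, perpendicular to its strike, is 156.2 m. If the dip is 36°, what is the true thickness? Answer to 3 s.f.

91.8 m

True thickness t = w · sin(dip) = 156.2 × sin 36°
t = 156.2 × 0.5878 = 91.812 m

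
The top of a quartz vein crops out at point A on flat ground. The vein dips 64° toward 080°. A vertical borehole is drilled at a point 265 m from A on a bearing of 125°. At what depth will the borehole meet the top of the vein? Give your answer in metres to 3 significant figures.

384 m

The hole lies 45° from the dip direction, so the down-dip offset is 265 × cos 45° = 187.38 m.
Depth = down-dip offset × tan(dip) = 187.38 × tan 64° = 187.38 × 2.0503
Depth = 384.19 m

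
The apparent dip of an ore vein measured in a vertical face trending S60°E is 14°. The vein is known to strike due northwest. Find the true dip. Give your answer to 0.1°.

The section is 15° from the strike.
tan(true dip) = tan 14° / sin 15° = 0.9633
δ = arctan(0.9633) = 43.93°

43.9°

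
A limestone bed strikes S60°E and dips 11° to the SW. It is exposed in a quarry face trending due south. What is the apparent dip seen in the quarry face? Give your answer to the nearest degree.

10°

The strike is S60°E and the section trends due south; the acute angle between them is β = 60°.
tan α = tan 11° × sin 60° = 0.1944 × 0.8660 = 0.1683
α = arctan(0.1683) = 9.56°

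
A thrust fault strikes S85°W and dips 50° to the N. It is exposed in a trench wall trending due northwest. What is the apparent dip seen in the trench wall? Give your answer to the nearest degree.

42°

The section lies 50° from the strike.
tan(apparent dip) = tan 50° · sin 50° = 0.9129
apparent dip = arctan 0.9129 = 42.39°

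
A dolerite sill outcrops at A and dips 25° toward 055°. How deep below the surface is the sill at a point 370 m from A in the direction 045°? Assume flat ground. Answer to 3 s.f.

170 m

The hole lies 10° from the dip direction, so the down-dip offset is 370 × cos 10° = 364.38 m.
Depth = down-dip offset × tan(dip) = 364.38 × tan 25° = 364.38 × 0.4663
Depth = 169.91 m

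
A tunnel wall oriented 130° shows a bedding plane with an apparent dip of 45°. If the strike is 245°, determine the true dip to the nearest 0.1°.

47.8°

The section is 65° from the strike.
tan(true dip) = tan 45° / sin 65° = 1.1034
δ = arctan(1.1034) = 47.81°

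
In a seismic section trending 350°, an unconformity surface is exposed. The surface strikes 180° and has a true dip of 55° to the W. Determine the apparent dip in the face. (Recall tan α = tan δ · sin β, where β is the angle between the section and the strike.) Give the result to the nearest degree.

14°

The strike is 180° and the section trends 350°; the acute angle between them is β = 10°.
tan(apparent dip) = tan 55° · sin 10° = 0.2480
apparent dip = arctan 0.2480 = 13.93°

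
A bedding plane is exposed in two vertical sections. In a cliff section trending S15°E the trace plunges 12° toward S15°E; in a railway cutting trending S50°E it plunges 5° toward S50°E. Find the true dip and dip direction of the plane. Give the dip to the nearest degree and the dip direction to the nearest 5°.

Each apparent-dip line lies in the plane. As unit vectors (x east, y north, z up), v₁ plunges 12°→S15°E and v₂ plunges 5°→S50°E.
n = v₁ × v₂ = (-0.051, -0.137, 0.559) (taken with n_z > 0).
tan δ = √(n_x²+n_y²)/n_z = 0.146/0.559, so δ = 14.6°.
The horizontal component of n points toward azimuth atan2(n_x, n_y) = 200°, the dip direction.

true dip 15°, dip direction 200°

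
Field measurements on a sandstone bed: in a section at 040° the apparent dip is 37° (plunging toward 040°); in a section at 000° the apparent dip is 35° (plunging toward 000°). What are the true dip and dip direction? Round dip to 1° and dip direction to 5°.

Each apparent-dip line lies in the plane. As unit vectors (x east, y north, z up), v₁ plunges 37°→040° and v₂ plunges 35°→000°.
The plane normal is n = v₁ × v₂ ∝ (0.142, 0.294, 0.421).
tan δ = √(n_x²+n_y²)/n_z = 0.327/0.421, so δ = 37.9°.
Dip direction = atan2(0.142, 0.294) = 26° (azimuth of n's horizontal projection).

true dip 38°, dip direction 025°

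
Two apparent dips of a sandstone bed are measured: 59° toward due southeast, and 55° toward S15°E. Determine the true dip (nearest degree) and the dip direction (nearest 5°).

true dip 59°, dip direction 135°

The two traces are lines in the plane: v₁ = (sin 135°·cos 59°, cos 135°·cos 59°, −sin 59°), v₂ = (sin 165°·cos 55°, cos 165°·cos 55°, −sin 55°).
n = v₁ × v₂ = (0.177, -0.171, 0.148) (taken with n_z > 0).
True dip = arccos(n_z / |n|) = arccos(0.5150) = 59.0°.
The horizontal component of n points toward azimuth atan2(n_x, n_y) = 134°, the dip direction.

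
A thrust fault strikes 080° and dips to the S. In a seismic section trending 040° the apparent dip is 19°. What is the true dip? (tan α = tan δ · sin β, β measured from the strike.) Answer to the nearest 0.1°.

28.2°

β = acute angle between strike 080° and section 040° = 40°.
tan δ = tan α / sin β = tan 19° / sin 40° = 0.3443 / 0.6428 = 0.5357
δ = arctan(0.5357) = 28.18°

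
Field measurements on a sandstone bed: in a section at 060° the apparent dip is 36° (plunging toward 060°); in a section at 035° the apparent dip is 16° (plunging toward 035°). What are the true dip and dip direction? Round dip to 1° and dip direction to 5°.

true dip 49°, dip direction 110°

Represent each trace as a vector plunging at its apparent dip toward its trend (east-north-up frame): v₁ = (0.701, 0.405, -0.588), v₂ = (0.551, 0.787, -0.276).
Cross product v₁ × v₂ gives the pole to the plane: n ∝ (0.351, -0.131, 0.329).
Dip δ = arctan(|n_h|/n_z) = arctan(0.375/0.329) = 48.8°.
The horizontal component of n points toward azimuth atan2(n_x, n_y) = 110°, the dip direction.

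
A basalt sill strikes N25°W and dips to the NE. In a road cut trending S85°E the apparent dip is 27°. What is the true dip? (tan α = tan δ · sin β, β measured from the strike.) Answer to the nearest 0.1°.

30.5°

The section is 60° from the strike.
tan δ = tan α / sin β = tan 27° / sin 60° = 0.5095 / 0.8660 = 0.5883
δ = arctan(0.5883) = 30.47°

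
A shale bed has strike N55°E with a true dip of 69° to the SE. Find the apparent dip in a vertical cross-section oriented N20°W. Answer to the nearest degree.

The strike is N55°E and the section trends N20°W; the acute angle between them is β = 75°.
tan(apparent dip) = tan 69° · sin 75° = 2.5163
α = arctan(2.5163) = 68.33°

68°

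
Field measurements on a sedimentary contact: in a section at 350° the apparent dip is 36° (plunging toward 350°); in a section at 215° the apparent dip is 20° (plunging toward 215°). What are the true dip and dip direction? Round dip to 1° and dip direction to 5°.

Each apparent-dip line lies in the plane. As unit vectors (x east, y north, z up), v₁ plunges 36°→350° and v₂ plunges 20°→215°.
n = v₁ × v₂ = (-0.725, 0.269, 0.538) (taken with n_z > 0).
Dip δ = arctan(|n_h|/n_z) = arctan(0.773/0.538) = 55.2°.
The horizontal component of n points toward azimuth atan2(n_x, n_y) = 290°, the dip direction.

true dip 55°, dip direction 290°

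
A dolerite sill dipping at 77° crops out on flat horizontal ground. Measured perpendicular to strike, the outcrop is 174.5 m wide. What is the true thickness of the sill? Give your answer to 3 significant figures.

True thickness t = w · sin(dip) = 174.5 × sin 77°
t = 174.5 × 0.9744 = 170.028 m

170 m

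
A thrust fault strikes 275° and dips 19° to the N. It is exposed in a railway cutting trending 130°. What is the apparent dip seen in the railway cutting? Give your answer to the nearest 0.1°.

Angle between strike (275°) and section (130°): β = 35°.
tan α = tan 19° × sin 35° = 0.3443 × 0.5736 = 0.1975
apparent dip = arctan 0.1975 = 11.17°

11.2°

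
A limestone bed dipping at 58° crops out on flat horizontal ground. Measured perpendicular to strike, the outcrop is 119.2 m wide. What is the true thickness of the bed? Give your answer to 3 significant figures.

True thickness t = w · sin(dip) = 119.2 × sin 58°
t = 119.2 × 0.8480 = 101.087 m

101 m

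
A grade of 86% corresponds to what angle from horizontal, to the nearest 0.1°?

40.7°

tan θ = 86/100 = 0.8600
θ = arctan(0.8600) = 40.70°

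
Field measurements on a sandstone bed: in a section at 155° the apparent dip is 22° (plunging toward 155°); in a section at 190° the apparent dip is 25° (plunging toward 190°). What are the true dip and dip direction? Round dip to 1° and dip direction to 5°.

true dip 25°, dip direction 185°

Each apparent-dip line lies in the plane. As unit vectors (x east, y north, z up), v₁ plunges 22°→155° and v₂ plunges 25°→190°.
Cross product v₁ × v₂ gives the pole to the plane: n ∝ (-0.021, -0.225, 0.482).
tan δ = √(n_x²+n_y²)/n_z = 0.226/0.482, so δ = 25.1°.
Dip direction = azimuth of (n_x, n_y) = atan2(-0.021, -0.225) = 185°.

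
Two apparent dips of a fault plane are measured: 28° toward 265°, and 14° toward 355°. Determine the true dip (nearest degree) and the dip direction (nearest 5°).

true dip 30°, dip direction 290°

Represent each trace as a vector plunging at its apparent dip toward its trend (east-north-up frame): v₁ = (-0.880, -0.077, -0.469), v₂ = (-0.085, 0.967, -0.242).
n = v₁ × v₂ = (-0.472, 0.173, 0.857) (taken with n_z > 0).
tan δ = √(n_x²+n_y²)/n_z = 0.503/0.857, so δ = 30.4°.
Dip direction = atan2(-0.472, 0.173) = 290° (azimuth of n's horizontal projection).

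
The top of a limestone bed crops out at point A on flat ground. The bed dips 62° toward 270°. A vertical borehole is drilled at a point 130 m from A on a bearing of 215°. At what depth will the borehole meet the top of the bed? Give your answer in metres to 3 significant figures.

The hole lies 55° from the dip direction, so the down-dip offset is 130 × cos 55° = 74.56 m.
Depth = down-dip offset × tan(dip) = 74.56 × tan 62° = 74.56 × 1.8807
Depth = 140.24 m

140 m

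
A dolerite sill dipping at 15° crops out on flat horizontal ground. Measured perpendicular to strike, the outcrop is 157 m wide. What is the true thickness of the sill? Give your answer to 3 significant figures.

40.6 m

True thickness t = w · sin(dip) = 157 × sin 15°
t = 157 × 0.2588 = 40.635 m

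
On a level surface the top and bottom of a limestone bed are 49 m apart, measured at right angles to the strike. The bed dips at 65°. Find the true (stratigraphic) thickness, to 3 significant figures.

44.4 m

True thickness t = w · sin(dip) = 49 × sin 65°
t = 49 × 0.9063 = 44.409 m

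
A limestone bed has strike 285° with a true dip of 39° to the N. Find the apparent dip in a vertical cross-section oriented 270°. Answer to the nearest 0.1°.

The section lies 15° from the strike.
tan(apparent dip) = tan 39° · sin 15° = 0.2096
apparent dip = arctan 0.2096 = 11.84°

11.8°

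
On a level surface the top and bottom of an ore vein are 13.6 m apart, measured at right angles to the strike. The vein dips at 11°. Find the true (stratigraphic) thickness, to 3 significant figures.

2.60 m

True thickness t = w · sin(dip) = 13.6 × sin 11°
t = 13.6 × 0.1908 = 2.595 m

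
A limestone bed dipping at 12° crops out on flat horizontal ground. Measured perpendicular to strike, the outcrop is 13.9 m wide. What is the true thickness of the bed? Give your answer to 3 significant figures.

True thickness t = w · sin(dip) = 13.9 × sin 12°
t = 13.9 × 0.2079 = 2.890 m

2.89 m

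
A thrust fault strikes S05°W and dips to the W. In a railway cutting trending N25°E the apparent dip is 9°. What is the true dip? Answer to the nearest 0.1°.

The section is 20° from the strike.
tan δ = tan α / sin β = tan 9° / sin 20° = 0.1584 / 0.3420 = 0.4631
true dip = arctan 0.4631 = 24.85°

24.8°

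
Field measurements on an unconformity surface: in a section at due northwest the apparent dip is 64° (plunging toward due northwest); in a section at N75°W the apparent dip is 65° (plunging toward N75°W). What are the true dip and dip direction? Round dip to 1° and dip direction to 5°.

true dip 65°, dip direction 295°

Represent each trace as a vector plunging at its apparent dip toward its trend (east-north-up frame): v₁ = (-0.310, 0.310, -0.899), v₂ = (-0.408, 0.109, -0.906).
n = v₁ × v₂ = (-0.183, 0.086, 0.093) (taken with n_z > 0).
tan δ = √(n_x²+n_y²)/n_z = 0.202/0.093, so δ = 65.3°.
Dip direction = azimuth of (n_x, n_y) = atan2(-0.183, 0.086) = 295°.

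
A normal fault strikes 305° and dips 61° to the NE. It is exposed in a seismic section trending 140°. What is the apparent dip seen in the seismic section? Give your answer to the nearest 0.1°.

25.0°

The strike is 305° and the section trends 140°; the acute angle between them is β = 15°.
tan α = tan 61° × sin 15° = 1.8040 × 0.2588 = 0.4669
α = arctan(0.4669) = 25.03°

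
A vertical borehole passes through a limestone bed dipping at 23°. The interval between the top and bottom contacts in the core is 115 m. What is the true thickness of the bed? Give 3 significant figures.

True thickness t = h · cos(dip) = 115 × cos 23°
t = 115 × 0.9205 = 105.858 m

106 m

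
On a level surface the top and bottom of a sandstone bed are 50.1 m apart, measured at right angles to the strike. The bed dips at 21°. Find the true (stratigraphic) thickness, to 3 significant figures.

18.0 m

True thickness t = w · sin(dip) = 50.1 × sin 21°
t = 50.1 × 0.3584 = 17.954 m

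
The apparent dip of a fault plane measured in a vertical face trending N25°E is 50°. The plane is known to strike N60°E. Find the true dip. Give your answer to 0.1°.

β = acute angle between strike N60°E and section N25°E = 35°.
tan(true dip) = tan 50° / sin 35° = 2.0778
true dip = arctan 2.0778 = 64.30°

64.3°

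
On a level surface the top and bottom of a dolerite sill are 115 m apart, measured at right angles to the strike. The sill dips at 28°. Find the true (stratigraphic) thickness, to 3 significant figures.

True thickness t = w · sin(dip) = 115 × sin 28°
t = 115 × 0.4695 = 53.989 m

54.0 m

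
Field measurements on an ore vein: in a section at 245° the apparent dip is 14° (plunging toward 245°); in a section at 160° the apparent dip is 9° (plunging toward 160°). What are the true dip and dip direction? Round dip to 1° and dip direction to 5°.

Represent each trace as a vector plunging at its apparent dip toward its trend (east-north-up frame): v₁ = (-0.879, -0.410, -0.242), v₂ = (0.338, -0.928, -0.156).
n = v₁ × v₂ = (-0.160, -0.219, 0.955) (taken with n_z > 0).
True dip = arccos(n_z / |n|) = arccos(0.9618) = 15.9°.
Dip direction = azimuth of (n_x, n_y) = atan2(-0.160, -0.219) = 216°.

true dip 16°, dip direction 215°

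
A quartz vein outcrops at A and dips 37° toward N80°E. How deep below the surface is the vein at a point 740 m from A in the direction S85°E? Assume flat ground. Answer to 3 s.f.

539 m

The hole lies 15° from the dip direction, so the down-dip offset is 740 × cos 15° = 714.79 m.
Depth = down-dip offset × tan(dip) = 714.79 × tan 37° = 714.79 × 0.7536
Depth = 538.63 m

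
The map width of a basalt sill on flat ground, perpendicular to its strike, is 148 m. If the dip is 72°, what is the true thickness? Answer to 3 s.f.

141 m

True thickness t = w · sin(dip) = 148 × sin 72°
t = 148 × 0.9511 = 140.756 m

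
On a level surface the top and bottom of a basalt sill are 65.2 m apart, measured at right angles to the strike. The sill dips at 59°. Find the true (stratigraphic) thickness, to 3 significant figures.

55.9 m

True thickness t = w · sin(dip) = 65.2 × sin 59°
t = 65.2 × 0.8572 = 55.887 m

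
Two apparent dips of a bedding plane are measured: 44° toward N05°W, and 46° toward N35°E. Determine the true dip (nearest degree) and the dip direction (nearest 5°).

The two traces are lines in the plane: v₁ = (sin 355°·cos 44°, cos 355°·cos 44°, −sin 44°), v₂ = (sin 35°·cos 46°, cos 35°·cos 46°, −sin 46°).
Cross product v₁ × v₂ gives the pole to the plane: n ∝ (0.120, 0.322, 0.321).
True dip = arccos(n_z / |n|) = arccos(0.6829) = 46.9°.
The horizontal component of n points toward azimuth atan2(n_x, n_y) = 20°, the dip direction.

true dip 47°, dip direction 020°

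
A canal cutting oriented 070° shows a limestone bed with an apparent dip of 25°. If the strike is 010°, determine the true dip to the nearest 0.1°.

β = acute angle between strike 010° and section 070° = 60°.
tan δ = tan α / sin β = tan 25° / sin 60° = 0.4663 / 0.8660 = 0.5384
true dip = arctan 0.5384 = 28.30°

28.3°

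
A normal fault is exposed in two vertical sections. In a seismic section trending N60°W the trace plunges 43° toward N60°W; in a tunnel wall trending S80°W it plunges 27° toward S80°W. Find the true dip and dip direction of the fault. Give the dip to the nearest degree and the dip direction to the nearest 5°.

The two traces are lines in the plane: v₁ = (sin 300°·cos 43°, cos 300°·cos 43°, −sin 43°), v₂ = (sin 260°·cos 27°, cos 260°·cos 27°, −sin 27°).
n = v₁ × v₂ = (-0.272, 0.311, 0.419) (taken with n_z > 0).
Dip δ = arctan(|n_h|/n_z) = arctan(0.413/0.419) = 44.6°.
Dip direction = atan2(-0.272, 0.311) = 319° (azimuth of n's horizontal projection).

true dip 45°, dip direction 320°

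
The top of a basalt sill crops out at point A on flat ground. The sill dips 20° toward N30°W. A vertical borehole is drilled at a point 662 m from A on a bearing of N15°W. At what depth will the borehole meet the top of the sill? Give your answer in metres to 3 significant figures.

The hole lies 15° from the dip direction, so the down-dip offset is 662 × cos 15° = 639.44 m.
Depth = down-dip offset × tan(dip) = 639.44 × tan 20° = 639.44 × 0.3640
Depth = 232.74 m

233 m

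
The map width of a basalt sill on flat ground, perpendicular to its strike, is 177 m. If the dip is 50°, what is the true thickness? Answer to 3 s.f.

True thickness t = w · sin(dip) = 177 × sin 50°
t = 177 × 0.7660 = 135.590 m

136 m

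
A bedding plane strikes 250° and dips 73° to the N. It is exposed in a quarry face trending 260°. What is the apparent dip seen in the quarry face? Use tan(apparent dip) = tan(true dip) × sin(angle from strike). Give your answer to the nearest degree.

The section lies 10° from the strike.
tan(apparent dip) = tan 73° · sin 10° = 0.5680
apparent dip = arctan 0.5680 = 29.60°

30°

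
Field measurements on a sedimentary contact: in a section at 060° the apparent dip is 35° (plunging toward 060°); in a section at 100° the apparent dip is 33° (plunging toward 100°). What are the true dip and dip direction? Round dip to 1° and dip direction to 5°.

true dip 36°, dip direction 075°

Each apparent-dip line lies in the plane. As unit vectors (x east, y north, z up), v₁ plunges 35°→060° and v₂ plunges 33°→100°.
Cross product v₁ × v₂ gives the pole to the plane: n ∝ (0.307, 0.087, 0.442).
True dip = arccos(n_z / |n|) = arccos(0.8108) = 35.8°.
Dip direction = azimuth of (n_x, n_y) = atan2(0.307, 0.087) = 74°.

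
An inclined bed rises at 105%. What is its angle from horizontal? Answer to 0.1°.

46.4°

tan θ = 105/100 = 1.0500
θ = arctan(1.0500) = 46.40°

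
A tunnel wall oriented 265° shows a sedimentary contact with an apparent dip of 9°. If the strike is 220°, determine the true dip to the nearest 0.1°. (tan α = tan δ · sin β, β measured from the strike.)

12.6°

The section is 45° from the strike.
tan(true dip) = tan 9° / sin 45° = 0.2240
δ = arctan(0.2240) = 12.63°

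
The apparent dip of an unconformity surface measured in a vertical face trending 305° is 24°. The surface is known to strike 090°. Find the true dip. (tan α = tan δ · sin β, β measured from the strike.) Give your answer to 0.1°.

β = acute angle between strike 090° and section 305° = 35°.
tan(true dip) = tan 24° / sin 35° = 0.7762
true dip = arctan 0.7762 = 37.82°

37.8°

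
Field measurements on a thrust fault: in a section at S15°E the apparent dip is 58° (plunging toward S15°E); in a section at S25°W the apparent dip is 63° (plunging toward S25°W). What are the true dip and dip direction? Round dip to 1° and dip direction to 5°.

The two traces are lines in the plane: v₁ = (sin 165°·cos 58°, cos 165°·cos 58°, −sin 58°), v₂ = (sin 205°·cos 63°, cos 205°·cos 63°, −sin 63°).
The plane normal is n = v₁ × v₂ ∝ (-0.107, -0.285, 0.155).
Dip δ = arctan(|n_h|/n_z) = arctan(0.304/0.155) = 63.1°.
The horizontal component of n points toward azimuth atan2(n_x, n_y) = 201°, the dip direction.

true dip 63°, dip direction 200°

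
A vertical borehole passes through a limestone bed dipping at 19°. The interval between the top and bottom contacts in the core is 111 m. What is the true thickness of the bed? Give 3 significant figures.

True thickness t = h · cos(dip) = 111 × cos 19°
t = 111 × 0.9455 = 104.953 m

105 m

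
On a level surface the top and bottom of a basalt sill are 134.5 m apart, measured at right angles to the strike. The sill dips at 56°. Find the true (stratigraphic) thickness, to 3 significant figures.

112 m

True thickness t = w · sin(dip) = 134.5 × sin 56°
t = 134.5 × 0.8290 = 111.506 m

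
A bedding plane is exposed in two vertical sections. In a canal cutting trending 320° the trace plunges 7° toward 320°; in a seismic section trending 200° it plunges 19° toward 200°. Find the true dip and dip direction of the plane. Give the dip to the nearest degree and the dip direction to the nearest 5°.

Each apparent-dip line lies in the plane. As unit vectors (x east, y north, z up), v₁ plunges 7°→320° and v₂ plunges 19°→200°.
The plane normal is n = v₁ × v₂ ∝ (-0.356, -0.168, 0.813).
tan δ = √(n_x²+n_y²)/n_z = 0.394/0.813, so δ = 25.8°.
The horizontal component of n points toward azimuth atan2(n_x, n_y) = 245°, the dip direction.

true dip 26°, dip direction 245°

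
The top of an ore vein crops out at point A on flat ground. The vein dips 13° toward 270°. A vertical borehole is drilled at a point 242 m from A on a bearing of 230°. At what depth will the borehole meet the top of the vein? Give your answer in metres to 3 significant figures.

42.8 m

The hole lies 40° from the dip direction, so the down-dip offset is 242 × cos 40° = 185.38 m.
Depth = down-dip offset × tan(dip) = 185.38 × tan 13° = 185.38 × 0.2309
Depth = 42.80 m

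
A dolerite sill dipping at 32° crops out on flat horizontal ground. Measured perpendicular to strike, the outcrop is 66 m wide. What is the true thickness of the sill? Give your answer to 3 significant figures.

35.0 m

True thickness t = w · sin(dip) = 66 × sin 32°
t = 66 × 0.5299 = 34.975 m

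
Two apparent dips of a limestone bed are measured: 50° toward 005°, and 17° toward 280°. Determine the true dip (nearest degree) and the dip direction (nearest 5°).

Each apparent-dip line lies in the plane. As unit vectors (x east, y north, z up), v₁ plunges 50°→005° and v₂ plunges 17°→280°.
n = v₁ × v₂ = (-0.060, 0.738, 0.612) (taken with n_z > 0).
True dip = arccos(n_z / |n|) = arccos(0.6374) = 50.4°.
The horizontal component of n points toward azimuth atan2(n_x, n_y) = 355°, the dip direction.

true dip 50°, dip direction 355°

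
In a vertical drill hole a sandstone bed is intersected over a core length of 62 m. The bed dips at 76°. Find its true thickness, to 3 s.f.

15.0 m

True thickness t = h · cos(dip) = 62 × cos 76°
t = 62 × 0.2419 = 14.999 m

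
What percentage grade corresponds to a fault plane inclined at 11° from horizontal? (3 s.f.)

grade % = 100 × tan 11° = 100 × 0.1944

19.4%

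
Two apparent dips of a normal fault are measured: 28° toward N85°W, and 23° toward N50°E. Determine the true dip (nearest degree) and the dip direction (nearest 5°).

true dip 51°, dip direction 340°

The two traces are lines in the plane: v₁ = (sin 275°·cos 28°, cos 275°·cos 28°, −sin 28°), v₂ = (sin 50°·cos 23°, cos 50°·cos 23°, −sin 23°).
Cross product v₁ × v₂ gives the pole to the plane: n ∝ (-0.248, 0.675, 0.575).
True dip = arccos(n_z / |n|) = arccos(0.6245) = 51.4°.
Dip direction = atan2(-0.248, 0.675) = 340° (azimuth of n's horizontal projection).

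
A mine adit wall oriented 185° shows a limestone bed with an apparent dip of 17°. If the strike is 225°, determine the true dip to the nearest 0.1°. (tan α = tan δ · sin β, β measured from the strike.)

The section is 40° from the strike.
tan(true dip) = tan 17° / sin 40° = 0.4756
true dip = arctan 0.4756 = 25.44°

25.4°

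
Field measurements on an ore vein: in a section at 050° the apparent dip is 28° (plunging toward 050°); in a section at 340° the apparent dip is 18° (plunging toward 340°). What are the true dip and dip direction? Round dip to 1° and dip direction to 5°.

true dip 29°, dip direction 035°

Each apparent-dip line lies in the plane. As unit vectors (x east, y north, z up), v₁ plunges 28°→050° and v₂ plunges 18°→340°.
The plane normal is n = v₁ × v₂ ∝ (0.244, 0.362, 0.789).
True dip = arccos(n_z / |n|) = arccos(0.8751) = 28.9°.
The horizontal component of n points toward azimuth atan2(n_x, n_y) = 34°, the dip direction.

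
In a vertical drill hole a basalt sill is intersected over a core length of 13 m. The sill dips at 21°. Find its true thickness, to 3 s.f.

12.1 m

True thickness t = h · cos(dip) = 13 × cos 21°
t = 13 × 0.9336 = 12.137 m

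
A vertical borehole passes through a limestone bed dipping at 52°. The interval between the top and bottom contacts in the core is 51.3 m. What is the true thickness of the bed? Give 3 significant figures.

31.6 m

True thickness t = h · cos(dip) = 51.3 × cos 52°
t = 51.3 × 0.6157 = 31.583 m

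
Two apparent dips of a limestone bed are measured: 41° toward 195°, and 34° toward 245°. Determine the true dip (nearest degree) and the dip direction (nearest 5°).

Each apparent-dip line lies in the plane. As unit vectors (x east, y north, z up), v₁ plunges 41°→195° and v₂ plunges 34°→245°.
The plane normal is n = v₁ × v₂ ∝ (-0.178, -0.384, 0.479).
tan δ = √(n_x²+n_y²)/n_z = 0.423/0.479, so δ = 41.4°.
Dip direction = azimuth of (n_x, n_y) = atan2(-0.178, -0.384) = 205°.

true dip 41°, dip direction 205°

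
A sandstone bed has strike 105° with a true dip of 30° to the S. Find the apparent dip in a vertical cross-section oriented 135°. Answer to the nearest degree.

Angle between strike (105°) and section (135°): β = 30°.
tan α = tan 30° × sin 30° = 0.5774 × 0.5000 = 0.2887
apparent dip = arctan 0.2887 = 16.10°

16°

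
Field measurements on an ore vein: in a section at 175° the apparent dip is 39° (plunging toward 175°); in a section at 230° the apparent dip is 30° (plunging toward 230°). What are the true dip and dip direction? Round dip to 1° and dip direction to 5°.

true dip 39°, dip direction 185°

Represent each trace as a vector plunging at its apparent dip toward its trend (east-north-up frame): v₁ = (0.068, -0.774, -0.629), v₂ = (-0.663, -0.557, -0.500).
n = v₁ × v₂ = (-0.037, -0.451, 0.551) (taken with n_z > 0).
tan δ = √(n_x²+n_y²)/n_z = 0.453/0.551, so δ = 39.4°.
The horizontal component of n points toward azimuth atan2(n_x, n_y) = 185°, the dip direction.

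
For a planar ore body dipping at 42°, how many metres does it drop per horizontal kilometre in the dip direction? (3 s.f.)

900 m

drop per km = 1000 × tan 42° = 1000 × 0.9004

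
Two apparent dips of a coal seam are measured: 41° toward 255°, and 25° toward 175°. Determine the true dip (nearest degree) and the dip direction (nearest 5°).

true dip 43°, dip direction 235°

The two traces are lines in the plane: v₁ = (sin 255°·cos 41°, cos 255°·cos 41°, −sin 41°), v₂ = (sin 175°·cos 25°, cos 175°·cos 25°, −sin 25°).
Cross product v₁ × v₂ gives the pole to the plane: n ∝ (-0.510, -0.360, 0.674).
tan δ = √(n_x²+n_y²)/n_z = 0.624/0.674, so δ = 42.8°.
Dip direction = azimuth of (n_x, n_y) = atan2(-0.510, -0.360) = 235°.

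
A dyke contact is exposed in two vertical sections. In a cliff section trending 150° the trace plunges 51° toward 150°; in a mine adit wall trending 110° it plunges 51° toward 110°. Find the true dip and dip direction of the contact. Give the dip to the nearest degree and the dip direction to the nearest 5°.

true dip 53°, dip direction 130°

Each apparent-dip line lies in the plane. As unit vectors (x east, y north, z up), v₁ plunges 51°→150° and v₂ plunges 51°→110°.
n = v₁ × v₂ = (0.256, -0.215, 0.255) (taken with n_z > 0).
Dip δ = arctan(|n_h|/n_z) = arctan(0.335/0.255) = 52.7°.
Dip direction = atan2(0.256, -0.215) = 130° (azimuth of n's horizontal projection).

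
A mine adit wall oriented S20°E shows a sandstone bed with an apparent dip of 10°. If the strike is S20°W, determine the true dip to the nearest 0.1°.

The section is 40° from the strike.
tan(true dip) = tan 10° / sin 40° = 0.2743
true dip = arctan 0.2743 = 15.34°

15.3°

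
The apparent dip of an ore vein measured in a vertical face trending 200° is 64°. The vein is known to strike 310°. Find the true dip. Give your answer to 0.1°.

65.4°

β = acute angle between strike 310° and section 200° = 70°.
tan(true dip) = tan 64° / sin 70° = 2.1819
δ = arctan(2.1819) = 65.38°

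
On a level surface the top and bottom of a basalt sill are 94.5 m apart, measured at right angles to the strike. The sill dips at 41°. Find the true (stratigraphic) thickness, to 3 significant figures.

62.0 m

True thickness t = w · sin(dip) = 94.5 × sin 41°
t = 94.5 × 0.6561 = 61.998 m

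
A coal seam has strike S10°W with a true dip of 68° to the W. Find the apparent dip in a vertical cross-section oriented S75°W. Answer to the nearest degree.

66°

Angle between strike (S10°W) and section (S75°W): β = 65°.
tan α = tan 68° × sin 65° = 2.4751 × 0.9063 = 2.2432
α = arctan(2.2432) = 65.97°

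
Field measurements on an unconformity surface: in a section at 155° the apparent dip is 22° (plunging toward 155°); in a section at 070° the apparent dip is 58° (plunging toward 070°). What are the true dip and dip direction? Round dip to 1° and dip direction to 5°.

Each apparent-dip line lies in the plane. As unit vectors (x east, y north, z up), v₁ plunges 22°→155° and v₂ plunges 58°→070°.
The plane normal is n = v₁ × v₂ ∝ (0.781, 0.146, 0.489).
tan δ = √(n_x²+n_y²)/n_z = 0.794/0.489, so δ = 58.3°.
Dip direction = atan2(0.781, 0.146) = 79° (azimuth of n's horizontal projection).

true dip 58°, dip direction 080°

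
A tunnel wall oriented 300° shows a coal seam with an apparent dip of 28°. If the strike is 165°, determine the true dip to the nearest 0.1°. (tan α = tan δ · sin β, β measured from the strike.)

36.9°

β = acute angle between strike 165° and section 300° = 45°.
tan δ = tan α / sin β = tan 28° / sin 45° = 0.5317 / 0.7071 = 0.7520
true dip = arctan 0.7520 = 36.94°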